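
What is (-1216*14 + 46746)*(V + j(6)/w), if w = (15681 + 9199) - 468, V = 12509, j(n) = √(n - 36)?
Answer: 371792498 + 14861*I*√30/12206 ≈ 3.7179e+8 + 6.6686*I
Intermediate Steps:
j(n) = √(-36 + n)
w = 24412 (w = 24880 - 468 = 24412)
(-1216*14 + 46746)*(V + j(6)/w) = (-1216*14 + 46746)*(12509 + √(-36 + 6)/24412) = (-17024 + 46746)*(12509 + √(-30)*(1/24412)) = 29722*(12509 + (I*√30)*(1/24412)) = 29722*(12509 + I*√30/24412) = 371792498 + 14861*I*√30/12206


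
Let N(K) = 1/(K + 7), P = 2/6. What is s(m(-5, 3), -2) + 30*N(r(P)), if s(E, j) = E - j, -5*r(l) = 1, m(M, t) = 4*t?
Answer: 313/17 ≈ 18.412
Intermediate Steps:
P = ⅓ (P = 2*(⅙) = ⅓ ≈ 0.33333)
r(l) = -⅕ (r(l) = -⅕*1 = -⅕)
N(K) = 1/(7 + K)
s(m(-5, 3), -2) + 30*N(r(P)) = (4*3 - 1*(-2)) + 30/(7 - ⅕) = (12 + 2) + 30/(34/5) = 14 + 30*(5/34) = 14 + 75/17 = 313/17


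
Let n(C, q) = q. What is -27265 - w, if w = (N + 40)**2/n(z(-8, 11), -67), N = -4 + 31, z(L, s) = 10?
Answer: -27198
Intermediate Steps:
N = 27
w = -67 (w = (27 + 40)**2/(-67) = 67**2*(-1/67) = 4489*(-1/67) = -67)
-27265 - w = -27265 - 1*(-67) = -27265 + 67 = -27198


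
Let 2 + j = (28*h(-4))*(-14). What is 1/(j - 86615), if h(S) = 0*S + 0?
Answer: -1/86617 ≈ -1.1545e-5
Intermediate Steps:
h(S) = 0 (h(S) = 0 + 0 = 0)
j = -2 (j = -2 + (28*0)*(-14) = -2 + 0*(-14) = -2 + 0 = -2)
1/(j - 86615) = 1/(-2 - 86615) = 1/(-86617) = -1/86617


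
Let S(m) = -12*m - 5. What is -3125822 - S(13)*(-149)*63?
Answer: -4637129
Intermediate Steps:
S(m) = -5 - 12*m
-3125822 - S(13)*(-149)*63 = -3125822 - (-5 - 12*13)*(-149)*63 = -3125822 - (-5 - 156)*(-149)*63 = -3125822 - (-161*(-149))*63 = -3125822 - 23989*63 = -3125822 - 1*1511307 = -3125822 - 1511307 = -4637129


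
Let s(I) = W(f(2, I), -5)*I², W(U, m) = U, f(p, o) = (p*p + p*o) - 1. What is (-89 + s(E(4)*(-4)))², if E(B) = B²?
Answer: 262235143921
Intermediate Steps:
f(p, o) = -1 + p² + o*p (f(p, o) = (p² + o*p) - 1 = -1 + p² + o*p)
s(I) = I²*(3 + 2*I) (s(I) = (-1 + 2² + I*2)*I² = (-1 + 4 + 2*I)*I² = (3 + 2*I)*I² = I²*(3 + 2*I))
(-89 + s(E(4)*(-4)))² = (-89 + (4²*(-4))²*(3 + 2*(4²*(-4))))² = (-89 + (16*(-4))²*(3 + 2*(16*(-4))))² = (-89 + (-64)²*(3 + 2*(-64)))² = (-89 + 4096*(3 - 128))² = (-89 + 4096*(-125))² = (-89 - 512000)² = (-512089)² = 262235143921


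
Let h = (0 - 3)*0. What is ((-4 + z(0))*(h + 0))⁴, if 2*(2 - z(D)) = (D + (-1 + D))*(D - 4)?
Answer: 0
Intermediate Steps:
z(D) = 2 - (-1 + 2*D)*(-4 + D)/2 (z(D) = 2 - (D + (-1 + D))*(D - 4)/2 = 2 - (-1 + 2*D)*(-4 + D)/2)
h = 0 (h = -3*0 = 0)
((-4 + z(0))*(h + 0))⁴ = ((-4 + (½)*0*(9 - 2*0))*(0 + 0))⁴ = ((-4 + (½)*0*(9 + 0))*0)⁴ = ((-4 + (½)*0*9)*0)⁴ = ((-4 + 0)*0)⁴ = (-4*0)⁴ = 0⁴ = 0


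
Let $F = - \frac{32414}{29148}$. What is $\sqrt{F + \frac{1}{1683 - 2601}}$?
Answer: $\frac{5 i \sqrt{6149601318}}{371637} \approx 1.0551 i$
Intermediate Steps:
$F = - \frac{16207}{14574}$ ($F = \left(-32414\right) \frac{1}{29148} = - \frac{16207}{14574} \approx -1.112$)
$\sqrt{F + \frac{1}{1683 - 2601}} = \sqrt{- \frac{16207}{14574} + \frac{1}{1683 - 2601}} = \sqrt{- \frac{16207}{14574} + \frac{1}{-918}} = \sqrt{- \frac{16207}{14574} - \frac{1}{918}} = \sqrt{- \frac{1241050}{1114911}} = \frac{5 i \sqrt{6149601318}}{371637}$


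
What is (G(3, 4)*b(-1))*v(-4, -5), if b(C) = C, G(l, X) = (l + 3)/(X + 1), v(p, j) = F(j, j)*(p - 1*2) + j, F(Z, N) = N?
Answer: -30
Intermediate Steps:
v(p, j) = j + j*(-2 + p) (v(p, j) = j*(p - 1*2) + j = j*(p - 2) + j = j*(-2 + p) + j = j + j*(-2 + p))
G(l, X) = (3 + l)/(1 + X)
(G(3, 4)*b(-1))*v(-4, -5) = (((3 + 3)/(1 + 4))*(-1))*(-5*(-1 - 4)) = ((6/5)*(-1))*(-5*(-5)) = (((1/5)*6)*(-1))*25 = ((6/5)*(-1))*25 = -6/5*25 = -30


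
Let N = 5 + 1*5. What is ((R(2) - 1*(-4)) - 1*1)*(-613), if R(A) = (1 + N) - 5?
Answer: -5517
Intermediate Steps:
N = 10 (N = 5 + 5 = 10)
R(A) = 6 (R(A) = (1 + 10) - 5 = 11 - 5 = 6)
((R(2) - 1*(-4)) - 1*1)*(-613) = ((6 - 1*(-4)) - 1*1)*(-613) = ((6 + 4) - 1)*(-613) = (10 - 1)*(-613) = 9*(-613) = -5517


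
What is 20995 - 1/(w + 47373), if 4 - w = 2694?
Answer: 938119584/44683 ≈ 20995.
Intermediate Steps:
w = -2690 (w = 4 - 1*2694 = 4 - 2694 = -2690)
20995 - 1/(w + 47373) = 20995 - 1/(-2690 + 47373) = 20995 - 1/44683 = 938119584/44683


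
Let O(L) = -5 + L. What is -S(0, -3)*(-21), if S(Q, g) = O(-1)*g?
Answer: 378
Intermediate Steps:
S(Q, g) = -6*g (S(Q, g) = (-5 - 1)*g = -6*g)
-S(0, -3)*(-21) = -(-6*(-3))*(-21) = -18*(-21) = -1*(-378) = 378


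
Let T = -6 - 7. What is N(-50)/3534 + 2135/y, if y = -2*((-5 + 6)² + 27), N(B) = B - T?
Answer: -539083/14136 ≈ -38.135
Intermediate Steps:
T = -13
N(B) = 13 + B (N(B) = B - 1*(-13) = B + 13 = 13 + B)
y = -56 (y = -2*(1² + 27) = -2*(1 + 27) = -2*28 = -56)
N(-50)/3534 + 2135/y = (13 - 50)/3534 + 2135/(-56) = -37*1/3534 + 2135*(-1/56) = -37/3534 - 305/8 = -539083/14136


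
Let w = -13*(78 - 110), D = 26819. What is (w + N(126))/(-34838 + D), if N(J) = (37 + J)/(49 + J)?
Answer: -737/14175 ≈ -0.051993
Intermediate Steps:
N(J) = (37 + J)/(49 + J)
w = 416 (w = -13*(-32) = 416)
(w + N(126))/(-34838 + D) = (416 + (37 + 126)/(49 + 126))/(-34838 + 26819) = (416 + 163/175)/(-8019) = (416 + (1/175)*163)*(-1/8019) = (416 + 163/175)*(-1/8019) = (72963/175)*(-1/8019) = -737/14175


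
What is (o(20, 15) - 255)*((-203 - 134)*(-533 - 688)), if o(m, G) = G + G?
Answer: -92582325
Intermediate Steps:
o(m, G) = 2*G
(o(20, 15) - 255)*((-203 - 134)*(-533 - 688)) = (2*15 - 255)*((-203 - 134)*(-533 - 688)) = (30 - 255)*(-337*(-1221)) = -225*411477 = -92582325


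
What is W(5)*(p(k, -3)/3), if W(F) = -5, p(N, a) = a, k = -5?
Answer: 5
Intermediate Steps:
W(5)*(p(k, -3)/3) = -(-15)/3 = -5*(-1) = 5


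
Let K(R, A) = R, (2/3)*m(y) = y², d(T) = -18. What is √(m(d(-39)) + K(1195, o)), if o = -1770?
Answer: 41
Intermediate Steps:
m(y) = 3*y²/2
√(m(d(-39)) + K(1195, o)) = √((3/2)*(-18)² + 1195) = √((3/2)*324 + 1195) = √(486 + 1195) = √1681 = 41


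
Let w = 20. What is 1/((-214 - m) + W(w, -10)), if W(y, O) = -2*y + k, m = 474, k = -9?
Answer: -1/737 ≈ -0.0013569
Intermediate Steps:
W(y, O) = -9 - 2*y (W(y, O) = -2*y - 9 = -9 - 2*y)
1/((-214 - m) + W(w, -10)) = 1/((-214 - 1*474) + (-9 - 2*20)) = 1/((-214 - 474) + (-9 - 40)) = 1/(-688 - 49) = 1/(-737) = -1/737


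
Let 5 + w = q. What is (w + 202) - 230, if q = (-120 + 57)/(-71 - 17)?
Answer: -2841/88 ≈ -32.284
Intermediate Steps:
q = 63/88 (q = -63/(-88) = -63*(-1/88) = 63/88 ≈ 0.71591)
w = -377/88 (w = -5 + 63/88 = -377/88 ≈ -4.2841)
(w + 202) - 230 = (-377/88 + 202) - 230 = 17399/88 - 230 = -2841/88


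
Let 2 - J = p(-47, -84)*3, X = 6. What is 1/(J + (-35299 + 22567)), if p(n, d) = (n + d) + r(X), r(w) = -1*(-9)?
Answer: -1/12364 ≈ -8.0880e-5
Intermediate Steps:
r(w) = 9
p(n, d) = 9 + d + n (p(n, d) = (n + d) + 9 = (d + n) + 9 = 9 + d + n)
J = 368 (J = 2 - (9 - 84 - 47)*3 = 2 - (-122)*3 = 2 - 1*(-366) = 2 + 366 = 368)
1/(J + (-35299 + 22567)) = 1/(368 + (-35299 + 22567)) = 1/(368 - 12732) = 1/(-12364) = -1/12364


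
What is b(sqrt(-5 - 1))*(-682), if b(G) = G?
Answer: -682*I*sqrt(6) ≈ -1670.6*I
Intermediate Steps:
b(sqrt(-5 - 1))*(-682) = sqrt(-5 - 1)*(-682) = sqrt(-6)*(-682) = (I*sqrt(6))*(-682) = -682*I*sqrt(6)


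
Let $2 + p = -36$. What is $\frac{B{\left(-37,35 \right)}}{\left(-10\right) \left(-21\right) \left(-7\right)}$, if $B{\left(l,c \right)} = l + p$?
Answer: $\frac{5}{98} \approx 0.05102$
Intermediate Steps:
$p = -38$ ($p = -2 - 36 = -38$)
$B{\left(l,c \right)} = -38 + l$ ($B{\left(l,c \right)} = l - 38 = -38 + l$)
$\frac{B{\left(-37,35 \right)}}{\left(-10\right) \left(-21\right) \left(-7\right)} = \frac{-38 - 37}{\left(-10\right) \left(-21\right) \left(-7\right)} = - \frac{75}{210 \left(-7\right)} = - \frac{75}{-1470} = \left(-75\right) \left(- \frac{1}{1470}\right) = \frac{5}{98}$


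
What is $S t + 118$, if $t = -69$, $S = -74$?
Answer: $5224$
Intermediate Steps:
$S t + 118 = \left(-74\right) \left(-69\right) + 118 = 5106 + 118 = 5224$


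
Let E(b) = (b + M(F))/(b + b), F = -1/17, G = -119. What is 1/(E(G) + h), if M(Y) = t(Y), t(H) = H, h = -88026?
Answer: -2023/178075586 ≈ -1.1360e-5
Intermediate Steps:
F = -1/17 (F = -1*1/17 = -1/17 ≈ -0.058824)
M(Y) = Y
E(b) = (-1/17 + b)/(2*b) (E(b) = (b - 1/17)/(b + b) = (-1/17 + b)/((2*b)) = (-1/17 + b)*(1/(2*b)) = (-1/17 + b)/(2*b))
1/(E(G) + h) = 1/((1/34)*(-1 + 17*(-119))/(-119) - 88026) = 1/((1/34)*(-1/119)*(-1 - 2023) - 88026) = 1/((1/34)*(-1/119)*(-2024) - 88026) = 1/(1012/2023 - 88026) = 1/(-178075586/2023) = -2023/178075586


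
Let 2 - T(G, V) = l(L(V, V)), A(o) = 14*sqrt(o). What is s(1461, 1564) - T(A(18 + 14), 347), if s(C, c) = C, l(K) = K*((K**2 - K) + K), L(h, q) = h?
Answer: 41783382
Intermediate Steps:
l(K) = K**3 (l(K) = K*K**2 = K**3)
T(G, V) = 2 - V**3
s(1461, 1564) - T(A(18 + 14), 347) = 1461 - (2 - 1*347**3) = 1461 - (2 - 1*41781923) = 1461 - (2 - 41781923) = 1461 - 1*(-41781921) = 1461 + 41781921 = 41783382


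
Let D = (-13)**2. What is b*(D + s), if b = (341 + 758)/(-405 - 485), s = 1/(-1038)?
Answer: -192787679/923820 ≈ -208.69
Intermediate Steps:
s = -1/1038 ≈ -0.00096339
b = -1099/890 (b = 1099/(-890) = 1099*(-1/890) = -1099/890 ≈ -1.2348)
D = 169
b*(D + s) = -1099*(169 - 1/1038)/890 = -1099/890*175421/1038 = -192787679/923820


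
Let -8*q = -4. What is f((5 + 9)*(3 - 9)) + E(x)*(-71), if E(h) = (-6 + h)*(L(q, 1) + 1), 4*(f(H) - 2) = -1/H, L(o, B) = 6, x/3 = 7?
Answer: -2504207/336 ≈ -7453.0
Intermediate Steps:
x = 21 (x = 3*7 = 21)
q = 1/2 (q = -1/8*(-4) = 1/2 ≈ 0.50000)
f(H) = 2 - 1/(4*H) (f(H) = 2 + (-1/H)/4 = 2 - 1/(4*H))
E(h) = -42 + 7*h (E(h) = (-6 + h)*(6 + 1) = (-6 + h)*7 = -42 + 7*h)
f((5 + 9)*(3 - 9)) + E(x)*(-71) = (2 - 1/((3 - 9)*(5 + 9))/4) + (-42 + 7*21)*(-71) = (2 - 1/(4*(14*(-6)))) + (-42 + 147)*(-71) = (2 - 1/4/(-84)) + 105*(-71) = (2 - 1/4*(-1/84)) - 7455 = (2 + 1/336) - 7455 = 673/336 - 7455 = -2504207/336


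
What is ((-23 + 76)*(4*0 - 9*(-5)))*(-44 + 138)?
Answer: 224190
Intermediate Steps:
((-23 + 76)*(4*0 - 9*(-5)))*(-44 + 138) = (53*(0 + 45))*94 = (53*45)*94 = 2385*94 = 224190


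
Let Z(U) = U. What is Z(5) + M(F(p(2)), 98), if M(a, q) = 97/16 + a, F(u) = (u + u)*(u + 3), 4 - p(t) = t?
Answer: 497/16 ≈ 31.063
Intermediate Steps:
p(t) = 4 - t
F(u) = 2*u*(3 + u) (F(u) = (2*u)*(3 + u) = 2*u*(3 + u))
M(a, q) = 97/16 + a (M(a, q) = 97*(1/16) + a = 97/16 + a)
Z(5) + M(F(p(2)), 98) = 5 + (97/16 + 2*(4 - 1*2)*(3 + (4 - 1*2))) = 5 + (97/16 + 2*(4 - 2)*(3 + (4 - 2))) = 5 + (97/16 + 2*2*(3 + 2)) = 5 + (97/16 + 2*2*5) = 5 + (97/16 + 20) = 5 + 417/16 = 497/16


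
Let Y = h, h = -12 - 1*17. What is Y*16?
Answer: -464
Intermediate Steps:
h = -29 (h = -12 - 17 = -29)
Y = -29
Y*16 = -29*16 = -464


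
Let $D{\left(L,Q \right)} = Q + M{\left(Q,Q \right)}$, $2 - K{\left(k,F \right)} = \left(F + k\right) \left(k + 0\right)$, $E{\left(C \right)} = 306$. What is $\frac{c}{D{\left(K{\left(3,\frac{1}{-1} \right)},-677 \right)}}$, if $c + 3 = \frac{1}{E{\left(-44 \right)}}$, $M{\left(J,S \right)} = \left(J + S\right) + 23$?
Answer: $\frac{917}{614448} \approx 0.0014924$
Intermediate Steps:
$K{\left(k,F \right)} = 2 - k \left(F + k\right)$ ($K{\left(k,F \right)} = 2 - \left(F + k\right) \left(k + 0\right) = 2 - \left(F + k\right) k = 2 - k \left(F + k\right)$)
$M{\left(J,S \right)} = 23 + J + S$
$D{\left(L,Q \right)} = 23 + 3 Q$ ($D{\left(L,Q \right)} = Q + \left(23 + Q + Q\right) = Q + \left(23 + 2 Q\right) = 23 + 3 Q$)
$c = - \frac{917}{306}$ ($c = -3 + \frac{1}{306} = - \frac{917}{306} \approx -2.9967$)
$\frac{c}{D{\left(K{\left(3,\frac{1}{-1} \right)},-677 \right)}} = - \frac{917}{306 \left(23 + 3 \left(-677\right)\right)} = - \frac{917}{306 \left(23 - 2031\right)} = - \frac{917}{306 \left(-2008\right)} = \left(- \frac{917}{306}\right) \left(- \frac{1}{2008}\right) = \frac{917}{614448}$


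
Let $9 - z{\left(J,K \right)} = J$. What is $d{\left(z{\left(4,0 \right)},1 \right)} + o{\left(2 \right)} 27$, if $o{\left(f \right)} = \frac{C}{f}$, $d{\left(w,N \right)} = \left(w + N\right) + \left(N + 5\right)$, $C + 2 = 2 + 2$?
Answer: $39$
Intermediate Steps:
$z{\left(J,K \right)} = 9 - J$
$C = 2$ ($C = -2 + \left(2 + 2\right) = -2 + 4 = 2$)
$d{\left(w,N \right)} = 5 + w + 2 N$ ($d{\left(w,N \right)} = \left(N + w\right) + \left(5 + N\right) = 5 + w + 2 N$)
$o{\left(f \right)} = \frac{2}{f}$
$d{\left(z{\left(4,0 \right)},1 \right)} + o{\left(2 \right)} 27 = \left(5 + \left(9 - 4\right) + 2 \cdot 1\right) + \frac{2}{2} \cdot 27 = \left(5 + \left(9 - 4\right) + 2\right) + 2 \cdot \frac{1}{2} \cdot 27 = \left(5 + 5 + 2\right) + 1 \cdot 27 = 12 + 27 = 39$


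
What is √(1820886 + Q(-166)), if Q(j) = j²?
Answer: √1848442 ≈ 1359.6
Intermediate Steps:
√(1820886 + Q(-166)) = √(1820886 + (-166)²) = √(1820886 + 27556) = √1848442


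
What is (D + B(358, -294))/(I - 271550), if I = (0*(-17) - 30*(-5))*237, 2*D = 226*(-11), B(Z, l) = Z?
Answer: 3/800 ≈ 0.0037500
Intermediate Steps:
D = -1243 (D = (226*(-11))/2 = (1/2)*(-2486) = -1243)
I = 35550 (I = (0 + 150)*237 = 150*237 = 35550)
(D + B(358, -294))/(I - 271550) = (-1243 + 358)/(35550 - 271550) = -885/(-236000) = -885*(-1/236000) = 3/800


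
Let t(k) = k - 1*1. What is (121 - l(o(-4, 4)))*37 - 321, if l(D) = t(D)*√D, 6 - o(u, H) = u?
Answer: 4156 - 333*√10 ≈ 3103.0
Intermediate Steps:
t(k) = -1 + k (t(k) = k - 1 = -1 + k)
o(u, H) = 6 - u
l(D) = √D*(-1 + D) (l(D) = (-1 + D)*√D = √D*(-1 + D))
(121 - l(o(-4, 4)))*37 - 321 = (121 - √(6 - 1*(-4))*(-1 + (6 - 1*(-4))))*37 - 321 = (121 - √(6 + 4)*(-1 + (6 + 4)))*37 - 321 = (121 - √10*(-1 + 10))*37 - 321 = (121 - √10*9)*37 - 321 = (121 - 9*√10)*37 - 321 = (4477 - 333*√10) - 321 = 4156 - 333*√10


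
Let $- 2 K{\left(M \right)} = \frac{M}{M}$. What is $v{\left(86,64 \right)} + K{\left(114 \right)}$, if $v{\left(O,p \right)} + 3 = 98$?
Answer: $\frac{189}{2} \approx 94.5$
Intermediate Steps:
$v{\left(O,p \right)} = 95$ ($v{\left(O,p \right)} = -3 + 98 = 95$)
$K{\left(M \right)} = - \frac{1}{2}$ ($K{\left(M \right)} = - \frac{M \frac{1}{M}}{2} = \left(- \frac{1}{2}\right) 1 = - \frac{1}{2}$)
$v{\left(86,64 \right)} + K{\left(114 \right)} = 95 - \frac{1}{2} = \frac{189}{2}$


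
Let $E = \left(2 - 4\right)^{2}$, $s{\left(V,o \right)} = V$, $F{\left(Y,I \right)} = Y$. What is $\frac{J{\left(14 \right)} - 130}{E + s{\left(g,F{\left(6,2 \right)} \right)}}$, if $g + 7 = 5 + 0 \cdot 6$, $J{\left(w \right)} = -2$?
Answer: $-66$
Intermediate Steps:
$g = -2$ ($g = -7 + \left(5 + 0 \cdot 6\right) = -7 + \left(5 + 0\right) = -7 + 5 = -2$)
$E = 4$ ($E = \left(-2\right)^{2} = 4$)
$\frac{J{\left(14 \right)} - 130}{E + s{\left(g,F{\left(6,2 \right)} \right)}} = \frac{-2 - 130}{4 - 2} = - \frac{132}{2} = \left(-132\right) \frac{1}{2} = -66$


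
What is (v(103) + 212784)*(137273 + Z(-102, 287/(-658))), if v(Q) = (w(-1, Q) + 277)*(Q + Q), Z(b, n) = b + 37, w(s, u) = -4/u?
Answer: 37023932304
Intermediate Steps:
Z(b, n) = 37 + b
v(Q) = 2*Q*(277 - 4/Q) (v(Q) = (-4/Q + 277)*(Q + Q) = (277 - 4/Q)*(2*Q) = 2*Q*(277 - 4/Q))
(v(103) + 212784)*(137273 + Z(-102, 287/(-658))) = ((-8 + 554*103) + 212784)*(137273 + (37 - 102)) = ((-8 + 57062) + 212784)*(137273 - 65) = (57054 + 212784)*137208 = 269838*137208 = 37023932304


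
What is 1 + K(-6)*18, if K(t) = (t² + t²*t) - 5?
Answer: -3329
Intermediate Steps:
K(t) = -5 + t² + t³ (K(t) = (t² + t³) - 5 = -5 + t² + t³)
1 + K(-6)*18 = 1 + (-5 + (-6)² + (-6)³)*18 = 1 + (-5 + 36 - 216)*18 = 1 - 185*18 = 1 - 3330 = -3329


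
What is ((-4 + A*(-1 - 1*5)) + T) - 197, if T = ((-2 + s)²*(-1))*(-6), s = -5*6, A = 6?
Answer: 5907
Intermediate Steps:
s = -30
T = 6144 (T = ((-2 - 30)²*(-1))*(-6) = ((-32)²*(-1))*(-6) = (1024*(-1))*(-6) = -1024*(-6) = 6144)
((-4 + A*(-1 - 1*5)) + T) - 197 = ((-4 + 6*(-1 - 1*5)) + 6144) - 197 = ((-4 + 6*(-1 - 5)) + 6144) - 197 = ((-4 + 6*(-6)) + 6144) - 197 = ((-4 - 36) + 6144) - 197 = (-40 + 6144) - 197 = 6104 - 197 = 5907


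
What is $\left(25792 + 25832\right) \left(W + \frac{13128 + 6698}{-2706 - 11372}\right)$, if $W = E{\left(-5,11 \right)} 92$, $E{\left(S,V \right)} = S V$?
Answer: $- \frac{1839221308872}{7039} \approx -2.6129 \cdot 10^{8}$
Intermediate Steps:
$W = -5060$ ($W = \left(-5\right) 11 \cdot 92 = \left(-55\right) 92 = -5060$)
$\left(25792 + 25832\right) \left(W + \frac{13128 + 6698}{-2706 - 11372}\right) = \left(25792 + 25832\right) \left(-5060 + \frac{13128 + 6698}{-2706 - 11372}\right) = 51624 \left(-5060 + \frac{19826}{-14078}\right) = 51624 \left(-5060 + 19826 \left(- \frac{1}{14078}\right)\right) = 51624 \left(-5060 - \frac{9913}{7039}\right) = 51624 \left(- \frac{35627253}{7039}\right) = - \frac{1839221308872}{7039}$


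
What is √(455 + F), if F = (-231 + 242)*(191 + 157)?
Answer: √4283 ≈ 65.445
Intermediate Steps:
F = 3828 (F = 11*348 = 3828)
√(455 + F) = √(455 + 3828) = √4283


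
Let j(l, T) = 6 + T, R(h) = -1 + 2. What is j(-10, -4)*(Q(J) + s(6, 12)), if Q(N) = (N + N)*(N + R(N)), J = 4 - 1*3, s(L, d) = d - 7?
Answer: 18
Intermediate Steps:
s(L, d) = -7 + d
R(h) = 1
J = 1 (J = 4 - 3 = 1)
Q(N) = 2*N*(1 + N) (Q(N) = (N + N)*(N + 1) = (2*N)*(1 + N) = 2*N*(1 + N))
j(-10, -4)*(Q(J) + s(6, 12)) = (6 - 4)*(2*1*(1 + 1) + (-7 + 12)) = 2*(2*1*2 + 5) = 2*(4 + 5) = 2*9 = 18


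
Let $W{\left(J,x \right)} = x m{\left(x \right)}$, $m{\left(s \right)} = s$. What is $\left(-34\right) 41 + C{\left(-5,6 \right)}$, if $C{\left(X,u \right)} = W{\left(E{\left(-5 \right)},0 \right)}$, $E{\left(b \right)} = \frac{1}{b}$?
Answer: $-1394$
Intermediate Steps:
$W{\left(J,x \right)} = x^{2}$ ($W{\left(J,x \right)} = x x = x^{2}$)
$C{\left(X,u \right)} = 0$ ($C{\left(X,u \right)} = 0^{2} = 0$)
$\left(-34\right) 41 + C{\left(-5,6 \right)} = \left(-34\right) 41 + 0 = -1394 + 0 = -1394$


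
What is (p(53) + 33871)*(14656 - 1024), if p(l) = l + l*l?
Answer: 500744256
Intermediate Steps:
p(l) = l + l²
(p(53) + 33871)*(14656 - 1024) = (53*(1 + 53) + 33871)*(14656 - 1024) = (53*54 + 33871)*13632 = (2862 + 33871)*13632 = 36733*13632 = 500744256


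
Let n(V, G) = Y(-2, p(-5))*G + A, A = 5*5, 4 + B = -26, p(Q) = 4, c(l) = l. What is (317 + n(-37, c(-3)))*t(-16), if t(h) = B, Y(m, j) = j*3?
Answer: -9180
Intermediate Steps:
Y(m, j) = 3*j
B = -30 (B = -4 - 26 = -30)
A = 25
n(V, G) = 25 + 12*G (n(V, G) = (3*4)*G + 25 = 12*G + 25 = 25 + 12*G)
t(h) = -30
(317 + n(-37, c(-3)))*t(-16) = (317 + (25 + 12*(-3)))*(-30) = (317 + (25 - 36))*(-30) = (317 - 11)*(-30) = 306*(-30) = -9180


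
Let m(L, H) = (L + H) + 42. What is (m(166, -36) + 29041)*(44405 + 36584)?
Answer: 2365931657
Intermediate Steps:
m(L, H) = 42 + H + L (m(L, H) = (H + L) + 42 = 42 + H + L)
(m(166, -36) + 29041)*(44405 + 36584) = ((42 - 36 + 166) + 29041)*(44405 + 36584) = (172 + 29041)*80989 = 29213*80989 = 2365931657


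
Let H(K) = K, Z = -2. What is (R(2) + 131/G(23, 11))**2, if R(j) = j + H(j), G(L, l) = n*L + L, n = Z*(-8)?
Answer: 2873025/152881 ≈ 18.793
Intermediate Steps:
n = 16 (n = -2*(-8) = 16)
G(L, l) = 17*L (G(L, l) = 16*L + L = 17*L)
R(j) = 2*j (R(j) = j + j = 2*j)
(R(2) + 131/G(23, 11))**2 = (2*2 + 131/((17*23)))**2 = (4 + 131/391)**2 = (1695/391)**2 = 2873025/152881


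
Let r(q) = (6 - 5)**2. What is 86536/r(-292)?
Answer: 86536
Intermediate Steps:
r(q) = 1 (r(q) = 1**2 = 1)
86536/r(-292) = 86536/1 = 86536*1 = 86536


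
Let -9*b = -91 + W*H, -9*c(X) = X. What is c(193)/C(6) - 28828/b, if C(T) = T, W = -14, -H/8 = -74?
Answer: -1736395/50274 ≈ -34.539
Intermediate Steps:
H = 592 (H = -8*(-74) = 592)
c(X) = -X/9
b = 931 (b = -(-91 - 14*592)/9 = -(-91 - 8288)/9 = -⅑*(-8379) = 931)
c(193)/C(6) - 28828/b = -⅑*193/6 - 28828/931 = -193/9*⅙ - 28828*1/931 = -193/54 - 28828/931 = -1736395/50274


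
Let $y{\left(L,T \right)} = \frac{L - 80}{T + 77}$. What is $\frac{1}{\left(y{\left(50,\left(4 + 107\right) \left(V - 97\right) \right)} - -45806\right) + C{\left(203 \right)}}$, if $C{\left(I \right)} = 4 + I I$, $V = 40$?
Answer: $\frac{625}{54386878} \approx 1.1492 \cdot 10^{-5}$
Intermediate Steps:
$y{\left(L,T \right)} = \frac{-80 + L}{77 + T}$
$C{\left(I \right)} = 4 + I^{2}$
$\frac{1}{\left(y{\left(50,\left(4 + 107\right) \left(V - 97\right) \right)} - -45806\right) + C{\left(203 \right)}} = \frac{1}{\left(\frac{-80 + 50}{77 + \left(4 + 107\right) \left(40 - 97\right)} - -45806\right) + \left(4 + 203^{2}\right)} = \frac{1}{\left(\frac{1}{77 + 111 \left(-57\right)} \left(-30\right) + 45806\right) + \left(4 + 41209\right)} = \frac{1}{\left(\frac{1}{77 - 6327} \left(-30\right) + 45806\right) + 41213} = \frac{1}{\left(\frac{1}{-6250} \left(-30\right) + 45806\right) + 41213} = \frac{1}{\left(\left(- \frac{1}{6250}\right) \left(-30\right) + 45806\right) + 41213} = \frac{1}{\left(\frac{3}{625} + 45806\right) + 41213} = \frac{1}{\frac{28628753}{625} + 41213} = \frac{1}{\frac{54386878}{625}} = \frac{625}{54386878}$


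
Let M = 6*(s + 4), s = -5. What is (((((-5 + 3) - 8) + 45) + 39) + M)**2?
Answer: 4624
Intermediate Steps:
M = -6 (M = 6*(-5 + 4) = 6*(-1) = -6)
(((((-5 + 3) - 8) + 45) + 39) + M)**2 = (((((-5 + 3) - 8) + 45) + 39) - 6)**2 = ((((-2 - 8) + 45) + 39) - 6)**2 = (((-10 + 45) + 39) - 6)**2 = ((35 + 39) - 6)**2 = (74 - 6)**2 = 68**2 = 4624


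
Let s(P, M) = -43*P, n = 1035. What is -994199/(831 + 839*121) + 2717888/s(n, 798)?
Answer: -2803675333/39609450 ≈ -70.783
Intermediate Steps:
-994199/(831 + 839*121) + 2717888/s(n, 798) = -994199/(831 + 839*121) + 2717888/((-43*1035)) = -994199/(831 + 101519) + 2717888/(-44505) = -994199/102350 + 2717888*(-1/44505) = -994199*1/102350 - 2717888/44505 = -994199/102350 - 2717888/44505 = -2803675333/39609450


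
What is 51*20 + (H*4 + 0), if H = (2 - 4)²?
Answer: 1036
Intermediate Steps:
H = 4 (H = (-2)² = 4)
51*20 + (H*4 + 0) = 51*20 + (4*4 + 0) = 1020 + (16 + 0) = 1020 + 16 = 1036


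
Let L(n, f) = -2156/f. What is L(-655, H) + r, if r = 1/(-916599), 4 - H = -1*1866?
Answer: -89826787/77910915 ≈ -1.1529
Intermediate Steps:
H = 1870 (H = 4 - (-1)*1866 = 4 - 1*(-1866) = 4 + 1866 = 1870)
r = -1/916599 ≈ -1.0910e-6
L(-655, H) + r = -2156/1870 - 1/916599 = -2156*1/1870 - 1/916599 = -98/85 - 1/916599 = -89826787/77910915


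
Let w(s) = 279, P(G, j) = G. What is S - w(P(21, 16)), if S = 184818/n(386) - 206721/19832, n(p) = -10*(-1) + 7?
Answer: 3567733143/337144 ≈ 10582.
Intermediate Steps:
n(p) = 17 (n(p) = 10 + 7 = 17)
S = 3661796319/337144 (S = 184818/17 - 206721/19832 = 3661796319/337144 ≈ 10861.)
S - w(P(21, 16)) = 3661796319/337144 - 1*279 = 3661796319/337144 - 279 = 3567733143/337144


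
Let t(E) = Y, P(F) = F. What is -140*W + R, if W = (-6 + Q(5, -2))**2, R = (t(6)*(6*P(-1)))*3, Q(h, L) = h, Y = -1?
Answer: -122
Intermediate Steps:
t(E) = -1
R = 18 (R = -6*(-1)*3 = -1*(-6)*3 = 6*3 = 18)
W = 1 (W = (-6 + 5)**2 = (-1)**2 = 1)
-140*W + R = -140*1 + 18 = -140 + 18 = -122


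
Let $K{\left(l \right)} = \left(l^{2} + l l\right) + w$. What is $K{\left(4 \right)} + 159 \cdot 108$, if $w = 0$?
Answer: $17204$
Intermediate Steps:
$K{\left(l \right)} = 2 l^{2}$ ($K{\left(l \right)} = \left(l^{2} + l l\right) + 0 = \left(l^{2} + l^{2}\right) + 0 = 2 l^{2} + 0 = 2 l^{2}$)
$K{\left(4 \right)} + 159 \cdot 108 = 2 \cdot 4^{2} + 159 \cdot 108 = 2 \cdot 16 + 17172 = 32 + 17172 = 17204$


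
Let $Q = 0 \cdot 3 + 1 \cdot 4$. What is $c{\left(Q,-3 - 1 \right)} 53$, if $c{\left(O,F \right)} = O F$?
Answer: $-848$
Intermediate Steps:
$Q = 4$ ($Q = 0 + 4 = 4$)
$c{\left(O,F \right)} = F O$
$c{\left(Q,-3 - 1 \right)} 53 = \left(-3 - 1\right) 4 \cdot 53 = \left(-4\right) 4 \cdot 53 = \left(-16\right) 53 = -848$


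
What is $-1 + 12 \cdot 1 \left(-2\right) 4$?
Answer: $-97$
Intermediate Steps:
$-1 + 12 \cdot 1 \left(-2\right) 4 = -1 + 12 \left(\left(-2\right) 4\right) = -1 + 12 \left(-8\right) = -1 - 96 = -97$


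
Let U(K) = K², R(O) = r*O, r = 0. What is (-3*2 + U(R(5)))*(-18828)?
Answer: 112968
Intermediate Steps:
R(O) = 0 (R(O) = 0*O = 0)
(-3*2 + U(R(5)))*(-18828) = (-3*2 + 0²)*(-18828) = (-6 + 0)*(-18828) = -6*(-18828) = 112968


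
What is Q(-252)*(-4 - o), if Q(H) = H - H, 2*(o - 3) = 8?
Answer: 0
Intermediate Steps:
o = 7 (o = 3 + (½)*8 = 3 + 4 = 7)
Q(H) = 0
Q(-252)*(-4 - o) = 0*(-4 - 1*7) = 0*(-4 - 7) = 0*(-11) = 0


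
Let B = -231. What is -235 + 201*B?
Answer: -46666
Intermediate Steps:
-235 + 201*B = -235 + 201*(-231) = -235 - 46431 = -46666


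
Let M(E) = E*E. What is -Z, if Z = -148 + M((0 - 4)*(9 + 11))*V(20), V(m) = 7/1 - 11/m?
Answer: -41132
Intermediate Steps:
V(m) = 7 - 11/m (V(m) = 7*1 - 11/m = 7 - 11/m)
M(E) = E²
Z = 41132 (Z = -148 + ((0 - 4)*(9 + 11))²*(7 - 11/20) = -148 + (-4*20)²*(7 - 11*1/20) = -148 + (-80)²*(7 - 11/20) = -148 + 6400*(129/20) = -148 + 41280 = 41132)
-Z = -1*41132 = -41132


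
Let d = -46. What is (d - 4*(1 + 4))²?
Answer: 4356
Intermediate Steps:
(d - 4*(1 + 4))² = (-46 - 4*(1 + 4))² = (-46 - 4*5)² = (-46 - 20)² = (-66)² = 4356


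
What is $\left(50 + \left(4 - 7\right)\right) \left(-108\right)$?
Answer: $-5076$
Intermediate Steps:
$\left(50 + \left(4 - 7\right)\right) \left(-108\right) = \left(50 - 3\right) \left(-108\right) = 47 \left(-108\right) = -5076$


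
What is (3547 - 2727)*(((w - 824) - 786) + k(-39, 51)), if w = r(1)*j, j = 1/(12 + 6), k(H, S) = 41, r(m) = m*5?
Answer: -11577170/9 ≈ -1.2864e+6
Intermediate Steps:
r(m) = 5*m
j = 1/18 ≈ 0.055556
w = 5/18 (w = (5*1)*(1/18) = 5*(1/18) = 5/18 ≈ 0.27778)
(3547 - 2727)*(((w - 824) - 786) + k(-39, 51)) = (3547 - 2727)*(((5/18 - 824) - 786) + 41) = 820*((-14827/18 - 786) + 41) = 820*(-28975/18 + 41) = 820*(-28237/18) = -11577170/9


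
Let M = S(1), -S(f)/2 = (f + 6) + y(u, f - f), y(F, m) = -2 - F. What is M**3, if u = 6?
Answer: 8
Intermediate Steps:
S(f) = 4 - 2*f (S(f) = -2*((f + 6) + (-2 - 1*6)) = -2*((6 + f) + (-2 - 6)) = -2*((6 + f) - 8) = -2*(-2 + f) = 4 - 2*f)
M = 2 (M = 4 - 2*1 = 4 - 2 = 2)
M**3 = 2**3 = 8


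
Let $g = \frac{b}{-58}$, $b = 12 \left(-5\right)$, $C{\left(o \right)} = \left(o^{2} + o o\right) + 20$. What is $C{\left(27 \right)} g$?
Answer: $\frac{44340}{29} \approx 1529.0$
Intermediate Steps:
$C{\left(o \right)} = 20 + 2 o^{2}$ ($C{\left(o \right)} = \left(o^{2} + o^{2}\right) + 20 = 2 o^{2} + 20 = 20 + 2 o^{2}$)
$b = -60$
$g = \frac{30}{29}$ ($g = - \frac{60}{-58} = \left(-60\right) \left(- \frac{1}{58}\right) = \frac{30}{29} \approx 1.0345$)
$C{\left(27 \right)} g = \left(20 + 2 \cdot 27^{2}\right) \frac{30}{29} = \left(20 + 2 \cdot 729\right) \frac{30}{29} = \left(20 + 1458\right) \frac{30}{29} = 1478 \cdot \frac{30}{29} = \frac{44340}{29}$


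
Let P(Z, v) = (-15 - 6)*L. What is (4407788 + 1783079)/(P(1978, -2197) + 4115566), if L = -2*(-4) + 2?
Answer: 6190867/4115356 ≈ 1.5043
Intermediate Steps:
L = 10 (L = 8 + 2 = 10)
P(Z, v) = -210 (P(Z, v) = (-15 - 6)*10 = -21*10 = -210)
(4407788 + 1783079)/(P(1978, -2197) + 4115566) = (4407788 + 1783079)/(-210 + 4115566) = 6190867/4115356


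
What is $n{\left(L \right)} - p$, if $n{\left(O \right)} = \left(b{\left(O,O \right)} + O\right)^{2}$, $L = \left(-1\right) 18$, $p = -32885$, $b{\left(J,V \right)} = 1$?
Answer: $33174$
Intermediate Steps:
$L = -18$
$n{\left(O \right)} = \left(1 + O\right)^{2}$
$n{\left(L \right)} - p = \left(1 - 18\right)^{2} - -32885 = \left(-17\right)^{2} + 32885 = 289 + 32885 = 33174$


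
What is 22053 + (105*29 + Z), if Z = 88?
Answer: 25186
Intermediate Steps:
22053 + (105*29 + Z) = 22053 + (105*29 + 88) = 22053 + (3045 + 88) = 22053 + 3133 = 25186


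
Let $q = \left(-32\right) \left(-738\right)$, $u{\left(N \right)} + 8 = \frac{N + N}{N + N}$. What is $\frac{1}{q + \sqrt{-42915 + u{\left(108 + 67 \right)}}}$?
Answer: $\frac{11808}{278879189} - \frac{i \sqrt{42922}}{557758378} \approx 4.2341 \cdot 10^{-5} - 3.7144 \cdot 10^{-7} i$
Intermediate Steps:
$u{\left(N \right)} = -7$ ($u{\left(N \right)} = -8 + \frac{N + N}{N + N} = -8 + \frac{2 N}{2 N} = -8 + 2 N \frac{1}{2 N} = -8 + 1 = -7$)
$q = 23616$
$\frac{1}{q + \sqrt{-42915 + u{\left(108 + 67 \right)}}} = \frac{1}{23616 + \sqrt{-42915 - 7}} = \frac{1}{23616 + \sqrt{-42922}} = \frac{1}{23616 + i \sqrt{42922}}$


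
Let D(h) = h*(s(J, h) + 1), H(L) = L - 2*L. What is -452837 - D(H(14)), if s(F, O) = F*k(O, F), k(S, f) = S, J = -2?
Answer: -452431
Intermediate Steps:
s(F, O) = F*O
H(L) = -L
D(h) = h*(1 - 2*h) (D(h) = h*(-2*h + 1) = h*(1 - 2*h))
-452837 - D(H(14)) = -452837 - (-1*14)*(1 - (-2)*14) = -452837 - (-14)*(1 - 2*(-14)) = -452837 - (-14)*(1 + 28) = -452837 - (-14)*29 = -452837 - 1*(-406) = -452837 + 406 = -452431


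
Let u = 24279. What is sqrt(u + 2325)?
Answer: 6*sqrt(739) ≈ 163.11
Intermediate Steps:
sqrt(u + 2325) = sqrt(24279 + 2325) = sqrt(26604) = 6*sqrt(739)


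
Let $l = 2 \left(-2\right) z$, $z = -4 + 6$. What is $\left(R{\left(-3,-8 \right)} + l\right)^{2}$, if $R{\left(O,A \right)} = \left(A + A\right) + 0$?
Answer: $576$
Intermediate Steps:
$z = 2$
$R{\left(O,A \right)} = 2 A$ ($R{\left(O,A \right)} = 2 A + 0 = 2 A$)
$l = -8$ ($l = 2 \left(-2\right) 2 = \left(-4\right) 2 = -8$)
$\left(R{\left(-3,-8 \right)} + l\right)^{2} = \left(2 \left(-8\right) - 8\right)^{2} = \left(-16 - 8\right)^{2} = \left(-24\right)^{2} = 576$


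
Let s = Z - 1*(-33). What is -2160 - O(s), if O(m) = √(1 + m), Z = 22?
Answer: -2160 - 2*√14 ≈ -2167.5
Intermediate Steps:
s = 55 (s = 22 - 1*(-33) = 22 + 33 = 55)
-2160 - O(s) = -2160 - √(1 + 55) = -2160 - √56 = -2160 - 2*√14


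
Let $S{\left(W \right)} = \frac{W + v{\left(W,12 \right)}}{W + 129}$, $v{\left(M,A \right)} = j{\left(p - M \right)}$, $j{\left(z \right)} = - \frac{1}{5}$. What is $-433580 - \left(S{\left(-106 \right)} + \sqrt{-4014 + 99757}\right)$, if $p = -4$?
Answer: $- \frac{49861169}{115} - \sqrt{95743} \approx -4.3389 \cdot 10^{5}$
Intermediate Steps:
$j{\left(z \right)} = - \frac{1}{5}$ ($j{\left(z \right)} = \left(-1\right) \frac{1}{5} = - \frac{1}{5}$)
$v{\left(M,A \right)} = - \frac{1}{5}$
$S{\left(W \right)} = \frac{- \frac{1}{5} + W}{129 + W}$ ($S{\left(W \right)} = \frac{W - \frac{1}{5}}{W + 129} = \frac{- \frac{1}{5} + W}{129 + W}$)
$-433580 - \left(S{\left(-106 \right)} + \sqrt{-4014 + 99757}\right) = -433580 - \left(\frac{- \frac{1}{5} - 106}{129 - 106} + \sqrt{-4014 + 99757}\right) = -433580 - \left(\frac{1}{23} \left(- \frac{531}{5}\right) + \sqrt{95743}\right) = -433580 - \left(- \frac{531}{115} + \sqrt{95743}\right) = -433580 + \left(\frac{531}{115} - \sqrt{95743}\right) = - \frac{49861169}{115} - \sqrt{95743}$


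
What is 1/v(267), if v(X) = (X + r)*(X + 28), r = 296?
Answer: 1/166085 ≈ 6.0210e-6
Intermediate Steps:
v(X) = (28 + X)*(296 + X) (v(X) = (X + 296)*(X + 28) = (296 + X)*(28 + X) = (28 + X)*(296 + X))
1/v(267) = 1/(8288 + 267**2 + 324*267) = 1/(8288 + 71289 + 86508) = 1/166085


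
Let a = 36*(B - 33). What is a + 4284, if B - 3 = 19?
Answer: 3888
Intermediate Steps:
B = 22 (B = 3 + 19 = 22)
a = -396 (a = 36*(22 - 33) = 36*(-11) = -396)
a + 4284 = -396 + 4284 = 3888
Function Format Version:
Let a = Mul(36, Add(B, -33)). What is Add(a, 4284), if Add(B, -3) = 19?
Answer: 3888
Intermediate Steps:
B = 22 (B = Add(3, 19) = 22)
a = -396 (a = Mul(36, Add(22, -33)) = Mul(36, -11) = -396)
Add(a, 4284) = Add(-396, 4284) = 3888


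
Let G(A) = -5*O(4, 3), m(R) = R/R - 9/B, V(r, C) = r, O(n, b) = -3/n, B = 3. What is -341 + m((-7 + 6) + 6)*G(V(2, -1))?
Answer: -697/2 ≈ -348.50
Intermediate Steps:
m(R) = -2 (m(R) = R/R - 9/3 = 1 - 9*1/3 = 1 - 3 = -2)
G(A) = 15/4 (G(A) = -(-15)/4 = -5*(-3/4) = 15/4)
-341 + m((-7 + 6) + 6)*G(V(2, -1)) = -341 - 2*15/4 = -341 - 15/2 = -697/2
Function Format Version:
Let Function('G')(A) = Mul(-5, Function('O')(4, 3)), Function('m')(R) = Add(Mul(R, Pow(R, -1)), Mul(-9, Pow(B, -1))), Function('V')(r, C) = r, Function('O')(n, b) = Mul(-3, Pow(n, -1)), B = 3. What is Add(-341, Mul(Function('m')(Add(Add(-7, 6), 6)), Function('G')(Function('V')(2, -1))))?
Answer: Rational(-697, 2) ≈ -348.50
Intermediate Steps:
Function('m')(R) = -2 (Function('m')(R) = Add(Mul(R, Pow(R, -1)), Mul(-9, Pow(3, -1))) = Add(1, Mul(-9, Rational(1, 3))) = Add(1, -3) = -2)
Function('G')(A) = Rational(15, 4) (Function('G')(A) = Mul(-5, Mul(-3, Pow(4, -1))) = Mul(-5, Mul(-3, Rational(1, 4))) = Mul(-5, Rational(-3, 4)) = Rational(15, 4))
Add(-341, Mul(Function('m')(Add(Add(-7, 6), 6)), Function('G')(Function('V')(2, -1)))) = Add(-341, Mul(-2, Rational(15, 4))) = Add(-341, Rational(-15, 2)) = Rational(-697, 2)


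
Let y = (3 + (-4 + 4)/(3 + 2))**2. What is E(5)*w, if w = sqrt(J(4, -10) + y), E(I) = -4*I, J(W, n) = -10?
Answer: -20*I ≈ -20.0*I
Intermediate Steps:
y = 9 (y = (3 + 0/5)**2 = (3 + 0*(1/5))**2 = (3 + 0)**2 = 3**2 = 9)
w = I (w = sqrt(-10 + 9) = sqrt(-1) = I ≈ 1.0*I)
E(5)*w = (-4*5)*I = -20*I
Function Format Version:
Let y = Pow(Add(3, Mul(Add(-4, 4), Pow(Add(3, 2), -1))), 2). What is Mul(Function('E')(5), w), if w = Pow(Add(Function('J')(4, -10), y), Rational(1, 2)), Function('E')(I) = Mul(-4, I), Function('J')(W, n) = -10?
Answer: Mul(-20, I) ≈ Mul(-20.000, I)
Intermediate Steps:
y = 9 (y = Pow(Add(3, Mul(0, Pow(5, -1))), 2) = Pow(Add(3, Mul(0, Rational(1, 5))), 2) = Pow(Add(3, 0), 2) = Pow(3, 2) = 9)
w = I (w = Pow(Add(-10, 9), Rational(1, 2)) = Pow(-1, Rational(1, 2)) = I ≈ Mul(1.0000, I))
Mul(Function('E')(5), w) = Mul(Mul(-4, 5), I) = Mul(-20, I)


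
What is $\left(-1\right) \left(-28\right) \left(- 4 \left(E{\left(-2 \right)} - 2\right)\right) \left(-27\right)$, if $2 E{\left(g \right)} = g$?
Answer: $-9072$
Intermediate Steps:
$E{\left(g \right)} = \frac{g}{2}$
$\left(-1\right) \left(-28\right) \left(- 4 \left(E{\left(-2 \right)} - 2\right)\right) \left(-27\right) = \left(-1\right) \left(-28\right) \left(- 4 \left(\frac{1}{2} \left(-2\right) - 2\right)\right) \left(-27\right) = 28 \left(- 4 \left(-1 - 2\right)\right) \left(-27\right) = 28 \left(\left(-4\right) \left(-3\right)\right) \left(-27\right) = 28 \cdot 12 \left(-27\right) = 336 \left(-27\right) = -9072$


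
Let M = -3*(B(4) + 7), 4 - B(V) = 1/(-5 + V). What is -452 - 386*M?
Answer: 13444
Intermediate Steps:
B(V) = 4 - 1/(-5 + V)
M = -36 (M = -3*((-21 + 4*4)/(-5 + 4) + 7) = -3*((-21 + 16)/(-1) + 7) = -3*(-1*(-5) + 7) = -3*(5 + 7) = -3*12 = -36)
-452 - 386*M = -452 - 386*(-36) = -452 + 13896 = 13444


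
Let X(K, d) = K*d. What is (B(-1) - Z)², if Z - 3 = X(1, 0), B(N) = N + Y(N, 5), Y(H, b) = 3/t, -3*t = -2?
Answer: ¼ ≈ 0.25000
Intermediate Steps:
t = ⅔ (t = -⅓*(-2) = ⅔ ≈ 0.66667)
Y(H, b) = 9/2 (Y(H, b) = 3/(⅔) = 3*(3/2) = 9/2)
B(N) = 9/2 + N (B(N) = N + 9/2 = 9/2 + N)
Z = 3 (Z = 3 + 1*0 = 3 + 0 = 3)
(B(-1) - Z)² = ((9/2 - 1) - 1*3)² = (7/2 - 3)² = (½)² = ¼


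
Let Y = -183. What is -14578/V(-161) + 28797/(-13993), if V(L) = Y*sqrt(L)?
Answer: -28797/13993 - 14578*I*sqrt(161)/29463 ≈ -2.058 - 6.2782*I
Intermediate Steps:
V(L) = -183*sqrt(L)
-14578/V(-161) + 28797/(-13993) = -14578*I*sqrt(161)/29463 + 28797/(-13993) = -14578*I*sqrt(161)/29463 + 28797*(-1/13993) = -14578*I*sqrt(161)/29463 - 28797/13993 = -28797/13993 - 14578*I*sqrt(161)/29463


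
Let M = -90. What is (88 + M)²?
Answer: 4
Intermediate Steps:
(88 + M)² = (88 - 90)² = (-2)² = 4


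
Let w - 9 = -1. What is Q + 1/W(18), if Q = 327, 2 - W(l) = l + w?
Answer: 7847/24 ≈ 326.96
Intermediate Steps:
w = 8 (w = 9 - 1 = 8)
W(l) = -6 - l (W(l) = 2 - (l + 8) = 2 - (8 + l) = 2 + (-8 - l) = -6 - l)
Q + 1/W(18) = 327 + 1/(-6 - 1*18) = 327 + 1/(-6 - 18) = 327 + 1/(-24) = 327 - 1/24 = 7847/24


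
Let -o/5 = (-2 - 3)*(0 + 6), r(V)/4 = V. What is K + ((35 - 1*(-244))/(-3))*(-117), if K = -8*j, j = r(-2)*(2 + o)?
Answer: 20609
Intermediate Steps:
r(V) = 4*V
o = 150 (o = -5*(-2 - 3)*(0 + 6) = -(-25)*6 = -5*(-30) = 150)
j = -1216 (j = (4*(-2))*(2 + 150) = -8*152 = -1216)
K = 9728 (K = -8*(-1216) = 9728)
K + ((35 - 1*(-244))/(-3))*(-117) = 9728 + ((35 - 1*(-244))/(-3))*(-117) = 9728 + ((35 + 244)*(-⅓))*(-117) = 9728 + (279*(-⅓))*(-117) = 9728 - 93*(-117) = 9728 + 10881 = 20609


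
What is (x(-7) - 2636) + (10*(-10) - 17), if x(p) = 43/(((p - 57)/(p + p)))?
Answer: -87795/32 ≈ -2743.6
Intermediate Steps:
x(p) = 86*p/(-57 + p) (x(p) = 43/(((-57 + p)/((2*p)))) = 43/(((-57 + p)*(1/(2*p)))) = 43/(((-57 + p)/(2*p))) = 43*(2*p/(-57 + p)) = 86*p/(-57 + p))
(x(-7) - 2636) + (10*(-10) - 17) = (86*(-7)/(-57 - 7) - 2636) + (10*(-10) - 17) = (86*(-7)/(-64) - 2636) + (-100 - 17) = (86*(-7)*(-1/64) - 2636) - 117 = (301/32 - 2636) - 117 = -84051/32 - 117 = -87795/32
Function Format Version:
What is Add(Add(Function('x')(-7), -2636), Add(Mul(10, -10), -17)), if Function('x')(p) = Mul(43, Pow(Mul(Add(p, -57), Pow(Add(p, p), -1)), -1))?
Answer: Rational(-87795, 32) ≈ -2743.6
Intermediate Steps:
Function('x')(p) = Mul(86, p, Pow(Add(-57, p), -1)) (Function('x')(p) = Mul(43, Pow(Mul(Add(-57, p), Pow(Mul(2, p), -1)), -1)) = Mul(43, Pow(Mul(Add(-57, p), Mul(Rational(1, 2), Pow(p, -1))), -1)) = Mul(43, Pow(Mul(Rational(1, 2), Pow(p, -1), Add(-57, p)), -1)) = Mul(43, Mul(2, p, Pow(Add(-57, p), -1))) = Mul(86, p, Pow(Add(-57, p), -1)))
Add(Add(Function('x')(-7), -2636), Add(Mul(10, -10), -17)) = Add(Add(Mul(86, -7, Pow(Add(-57, -7), -1)), -2636), Add(Mul(10, -10), -17)) = Add(Add(Mul(86, -7, Pow(-64, -1)), -2636), Add(-100, -17)) = Add(Add(Mul(86, -7, Rational(-1, 64)), -2636), -117) = Add(Add(Rational(301, 32), -2636), -117) = Add(Rational(-84051, 32), -117) = Rational(-87795, 32)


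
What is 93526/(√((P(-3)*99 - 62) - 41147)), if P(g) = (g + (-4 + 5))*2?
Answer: -93526*I*√41605/41605 ≈ -458.52*I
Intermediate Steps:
P(g) = 2 + 2*g (P(g) = (g + 1)*2 = (1 + g)*2 = 2 + 2*g)
93526/(√((P(-3)*99 - 62) - 41147)) = 93526/(√(((2 + 2*(-3))*99 - 62) - 41147)) = 93526/(√(((2 - 6)*99 - 62) - 41147)) = 93526/(√((-4*99 - 62) - 41147)) = 93526/(√((-396 - 62) - 41147)) = 93526/(√(-458 - 41147)) = 93526/(√(-41605)) = 93526/((I*√41605)) = 93526*(-I*√41605/41605) = -93526*I*√41605/41605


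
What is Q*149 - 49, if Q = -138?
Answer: -20611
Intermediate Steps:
Q*149 - 49 = -138*149 - 49 = -20562 - 49 = -20611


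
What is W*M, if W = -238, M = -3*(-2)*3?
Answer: -4284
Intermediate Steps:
M = 18 (M = 6*3 = 18)
W*M = -238*18 = -4284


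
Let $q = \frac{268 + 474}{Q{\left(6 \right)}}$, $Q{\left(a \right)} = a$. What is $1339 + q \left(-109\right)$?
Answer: $- \frac{36422}{3} \approx -12141.0$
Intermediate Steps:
$q = \frac{371}{3}$ ($q = \frac{268 + 474}{6} = 742 \cdot \frac{1}{6} = \frac{371}{3} \approx 123.67$)
$1339 + q \left(-109\right) = 1339 + \frac{371}{3} \left(-109\right) = 1339 - \frac{40439}{3} = - \frac{36422}{3}$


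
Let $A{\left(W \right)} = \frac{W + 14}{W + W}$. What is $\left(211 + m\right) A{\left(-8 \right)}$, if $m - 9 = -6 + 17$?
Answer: $- \frac{693}{8} \approx -86.625$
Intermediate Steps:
$m = 20$ ($m = 9 + \left(-6 + 17\right) = 9 + 11 = 20$)
$A{\left(W \right)} = \frac{14 + W}{2 W}$
$\left(211 + m\right) A{\left(-8 \right)} = \left(211 + 20\right) \frac{14 - 8}{2 \left(-8\right)} = 231 \cdot \frac{1}{2} \left(- \frac{1}{8}\right) 6 = 231 \left(- \frac{3}{8}\right) = - \frac{693}{8}$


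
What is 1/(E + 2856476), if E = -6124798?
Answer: -1/3268322 ≈ -3.0597e-7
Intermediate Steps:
1/(E + 2856476) = 1/(-6124798 + 2856476) = 1/(-3268322) = -1/3268322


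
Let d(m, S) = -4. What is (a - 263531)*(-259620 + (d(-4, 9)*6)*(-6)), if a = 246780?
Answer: 4346482476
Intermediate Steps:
(a - 263531)*(-259620 + (d(-4, 9)*6)*(-6)) = (246780 - 263531)*(-259620 - 4*6*(-6)) = -16751*(-259620 - 24*(-6)) = -16751*(-259620 + 144) = -16751*(-259476) = 4346482476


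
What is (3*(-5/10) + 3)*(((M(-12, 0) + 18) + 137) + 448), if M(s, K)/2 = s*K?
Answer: 1809/2 ≈ 904.50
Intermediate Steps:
M(s, K) = 2*K*s (M(s, K) = 2*(s*K) = 2*(K*s) = 2*K*s)
(3*(-5/10) + 3)*(((M(-12, 0) + 18) + 137) + 448) = (3*(-5/10) + 3)*(((2*0*(-12) + 18) + 137) + 448) = (3*(-5*⅒) + 3)*(((0 + 18) + 137) + 448) = (3*(-½) + 3)*((18 + 137) + 448) = (-3/2 + 3)*(155 + 448) = (3/2)*603 = 1809/2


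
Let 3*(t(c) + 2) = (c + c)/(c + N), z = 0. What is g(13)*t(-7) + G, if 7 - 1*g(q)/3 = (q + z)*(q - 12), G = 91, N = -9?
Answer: 487/4 ≈ 121.75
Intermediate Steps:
t(c) = -2 + 2*c/(3*(-9 + c)) (t(c) = -2 + ((c + c)/(c - 9))/3 = -2 + ((2*c)/(-9 + c))/3 = -2 + (2*c/(-9 + c))/3 = -2 + 2*c/(3*(-9 + c)))
g(q) = 21 - 3*q*(-12 + q) (g(q) = 21 - 3*(q + 0)*(q - 12) = 21 - 3*q*(-12 + q))
g(13)*t(-7) + G = (21 - 3*13**2 + 36*13)*(2*(27 - 2*(-7))/(3*(-9 - 7))) + 91 = (21 - 3*169 + 468)*((2/3)*(27 + 14)/(-16)) + 91 = (21 - 507 + 468)*((2/3)*(-1/16)*41) + 91 = -18*(-41/24) + 91 = 123/4 + 91 = 487/4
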